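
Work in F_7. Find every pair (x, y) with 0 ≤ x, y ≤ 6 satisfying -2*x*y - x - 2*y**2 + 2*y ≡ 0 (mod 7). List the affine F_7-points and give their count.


Affine F_7-points: {(0, 0), (0, 1), (2, 2), (2, 4), (4, 5), (4, 6)}; count = 6.

For each of the 49 pairs (x, y) ∈ F_7², evaluate f(x, y) mod 7. Record the zeros.
  x = 0: [0↦0, 1↦0, 2↦3, 3↦2, 4↦4, 5↦2, 6↦3]  zeros at y ∈ {0, 1}
  x = 1: [0↦6, 1↦4, 2↦5, 3↦2, 4↦2, 5↦5, 6↦4]  zeros at y ∈ ∅
  x = 2: [0↦5, 1↦1, 2↦0, 3↦2, 4↦0, 5↦1, 6↦5]  zeros at y ∈ {2, 4}
  x = 3: [0↦4, 1↦5, 2↦2, 3↦2, 4↦5, 5↦4, 6↦6]  zeros at y ∈ ∅
  x = 4: [0↦3, 1↦2, 2↦4, 3↦2, 4↦3, 5↦0, 6↦0]  zeros at y ∈ {5, 6}
  x = 5: [0↦2, 1↦6, 2↦6, 3↦2, 4↦1, 5↦3, 6↦1]  zeros at y ∈ ∅
  x = 6: [0↦1, 1↦3, 2↦1, 3↦2, 4↦6, 5↦6, 6↦2]  zeros at y ∈ ∅
Collecting zeros: affine points = {(0, 0), (0, 1), (2, 2), (2, 4), (4, 5), (4, 6)}.
Total count |C(F_7)_aff| = 6.


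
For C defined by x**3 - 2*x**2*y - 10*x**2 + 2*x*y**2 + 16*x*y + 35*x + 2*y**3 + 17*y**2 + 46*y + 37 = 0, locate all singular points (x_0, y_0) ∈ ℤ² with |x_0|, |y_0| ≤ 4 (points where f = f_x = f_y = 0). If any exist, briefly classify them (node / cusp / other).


Singular points: {(1, -3)}; classification: node.

Compute partial derivatives:
  f_x = 3*x**2 - 4*x*y - 20*x + 2*y**2 + 16*y + 35.
  f_y = -2*x**2 + 4*x*y + 16*x + 6*y**2 + 34*y + 46.
Scan x_0 ∈ {−4, ..., 4}. For each x_0, f_y(x_0, y) is a polynomial in y; find its integer roots y ∈ {−4, ..., 4}, then test f_x and f at those candidates.
  x = -4: f_y(-4, y) = 6*y**2 + 18*y - 50; no integer root y with |y| ≤ 4.
  x = -3: f_y(-3, y) = 6*y**2 + 22*y - 20; no integer root y with |y| ≤ 4.
  x = -2: f_y(-2, y) = 6*y**2 + 26*y + 6; no integer root y with |y| ≤ 4.
  x = -1: f_y(-1, y) = 6*y**2 + 30*y + 28; no integer root y with |y| ≤ 4.
  x = 0: f_y(0, y) = 6*y**2 + 34*y + 46; no integer root y with |y| ≤ 4.
  x = 1: f_y(1, y) = 6*y**2 + 38*y + 60; vanishes at y ∈ {-3}. (1, -3): f_x = 0, f = 0 — SINGULAR.
  x = 2: f_y(2, y) = 6*y**2 + 42*y + 70; no integer root y with |y| ≤ 4.
  x = 3: f_y(3, y) = 6*y**2 + 46*y + 76; no integer root y with |y| ≤ 4.
  x = 4: f_y(4, y) = 6*y**2 + 50*y + 78; no integer root y with |y| ≤ 4.
Only singular point on the grid: (1, -3).
Classify: substitute x = 1 + u, y = -3 + v and expand: f = u**3 - 2*u**2*v - u**2 + 2*u*v**2 + 2*v**3 + v**2.
No constant or linear terms (consistent with a singular point). Quadratic part: -u**2 + v**2. Cubic part: u**3 - 2*u**2*v + 2*u*v**2 + 2*v**3.
The quadratic part v**2 - u**2 = (v − u)(v + u) splits into two distinct linear factors, so there are two distinct tangent lines y − -3 = ±(x − 1) — this is a node (ordinary double point).
Classification: node.


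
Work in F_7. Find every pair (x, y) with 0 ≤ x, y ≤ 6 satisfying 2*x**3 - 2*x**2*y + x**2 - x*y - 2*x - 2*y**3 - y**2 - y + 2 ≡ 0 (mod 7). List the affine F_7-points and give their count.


Affine F_7-points: {(3, 3), (4, 1), (4, 4), (4, 5), (6, 2)}; count = 5.

For each of the 49 pairs (x, y) ∈ F_7², evaluate f(x, y) mod 7. Record the zeros.
  x = 0: [0↦2, 1↦5, 2↦1, 3↦6, 4↦1, 5↦2, 6↦4]  zeros at y ∈ ∅
  x = 1: [0↦3, 1↦3, 2↦3, 3↦5, 4↦4, 5↦2, 6↦1]  zeros at y ∈ ∅
  x = 2: [0↦4, 1↦4, 2↦4, 3↦6, 4↦5, 5↦3, 6↦2]  zeros at y ∈ ∅
  x = 3: [0↦3, 1↦6, 2↦2, 3↦0, 4↦2, 5↦3, 6↦5]  zeros at y ∈ {3}
  x = 4: [0↦5, 1↦0, 2↦2, 3↦6, 4↦0, 5↦0, 6↦1]  zeros at y ∈ {1, 4, 5}
  x = 5: [0↦1, 1↦5, 2↦2, 3↦1, 4↦4, 5↦6, 6↦2]  zeros at y ∈ ∅
  x = 6: [0↦3, 1↦5, 2↦0, 3↦4, 4↦5, 5↦5, 6↦6]  zeros at y ∈ {2}
Collecting zeros: affine points = {(3, 3), (4, 1), (4, 4), (4, 5), (6, 2)}.
Total count |C(F_7)_aff| = 5.


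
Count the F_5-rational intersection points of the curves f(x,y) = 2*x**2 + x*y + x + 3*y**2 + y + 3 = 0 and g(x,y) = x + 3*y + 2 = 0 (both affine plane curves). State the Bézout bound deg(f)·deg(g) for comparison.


Common zeros: ∅; count = 0; Bézout bound = 2.

deg(f) = 2, deg(g) = 1, so Bézout bound = 2.
Scan x ∈ F_5. For each x, list the y ∈ F_5 with f(x, y) ≡ 0 and those with g(x, y) ≡ 0 (mod 5); the common zeros in that column are the intersection.
  x = 0: f ≡ 0 at y ∈ {4}; g ≡ 0 at y ∈ {1}; common: ∅.
  x = 1: f ≡ 0 at y ∈ ∅; g ≡ 0 at y ∈ {4}; common: ∅.
  x = 2: f ≡ 0 at y ∈ ∅; g ≡ 0 at y ∈ {2}; common: ∅.
  x = 3: f ≡ 0 at y ∈ ∅; g ≡ 0 at y ∈ {0}; common: ∅.
  x = 4: f ≡ 0 at y ∈ ∅; g ≡ 0 at y ∈ {3}; common: ∅.
Collecting: common zeros = ∅, so the count is 0.
Comparison with the Bézout bound: 0 ≤ 2 = deg(f)·deg(g), as expected for curves with no common component (the affine F_5-count falls short of the bound because intersections may lie at infinity, over extension fields, or carry multiplicity).


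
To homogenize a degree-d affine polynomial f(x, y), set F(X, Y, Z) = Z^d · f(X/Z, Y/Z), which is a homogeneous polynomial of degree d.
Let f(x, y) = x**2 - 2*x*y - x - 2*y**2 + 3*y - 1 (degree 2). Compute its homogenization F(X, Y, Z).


F(X, Y, Z) = X**2 - 2*X*Y - X*Z - 2*Y**2 + 3*Y*Z - Z**2

deg(f) = 2.
Substitute x = X/Z, y = Y/Z into f, then multiply by Z^2.
  monomial 1·x^2·y^0 ↦ 1·X^2·Y^0·Z^0.
  monomial -2·x^1·y^1 ↦ -2·X^1·Y^1·Z^0.
  monomial -1·x^1·y^0 ↦ -1·X^1·Y^0·Z^1.
  monomial -2·x^0·y^2 ↦ -2·X^0·Y^2·Z^0.
  monomial 3·x^0·y^1 ↦ 3·X^0·Y^1·Z^1.
  monomial -1·x^0·y^0 ↦ -1·X^0·Y^0·Z^2.
Collecting: F(X, Y, Z) = X**2 - 2*X*Y - X*Z - 2*Y**2 + 3*Y*Z - Z**2.


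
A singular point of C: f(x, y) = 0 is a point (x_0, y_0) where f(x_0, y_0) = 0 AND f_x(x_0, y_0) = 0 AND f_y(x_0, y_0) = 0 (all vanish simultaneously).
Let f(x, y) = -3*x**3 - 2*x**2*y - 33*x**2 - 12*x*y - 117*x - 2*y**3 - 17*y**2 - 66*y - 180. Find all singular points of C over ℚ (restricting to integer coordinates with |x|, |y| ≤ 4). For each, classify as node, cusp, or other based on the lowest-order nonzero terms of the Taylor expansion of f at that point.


Singular points: {(-3, -3)}; classification: cusp.

Compute partial derivatives:
  f_x = -9*x**2 - 4*x*y - 66*x - 12*y - 117.
  f_y = -2*x**2 - 12*x - 6*y**2 - 34*y - 66.
Scan x_0 ∈ {−4, ..., 4}. For each x_0, f_y(x_0, y) is a polynomial in y; find its integer roots y ∈ {−4, ..., 4}, then test f_x and f at those candidates.
  x = -4: f_y(-4, y) = -6*y**2 - 34*y - 50; no integer root y with |y| ≤ 4.
  x = -3: f_y(-3, y) = -6*y**2 - 34*y - 48; vanishes at y ∈ {-3}. (-3, -3): f_x = 0, f = 0 — SINGULAR.
  x = -2: f_y(-2, y) = -6*y**2 - 34*y - 50; no integer root y with |y| ≤ 4.
  x = -1: f_y(-1, y) = -6*y**2 - 34*y - 56; no integer root y with |y| ≤ 4.
  x = 0: f_y(0, y) = -6*y**2 - 34*y - 66; no integer root y with |y| ≤ 4.
  x = 1: f_y(1, y) = -6*y**2 - 34*y - 80; no integer root y with |y| ≤ 4.
  x = 2: f_y(2, y) = -6*y**2 - 34*y - 98; no integer root y with |y| ≤ 4.
  x = 3: f_y(3, y) = -6*y**2 - 34*y - 120; no integer root y with |y| ≤ 4.
  x = 4: f_y(4, y) = -6*y**2 - 34*y - 146; no integer root y with |y| ≤ 4.
Only singular point on the grid: (-3, -3).
Classify: substitute x = -3 + u, y = -3 + v and expand: f = -3*u**3 - 2*u**2*v - 2*v**3 + v**2.
No constant or linear terms (consistent with a singular point). Quadratic part: v**2. Cubic part: -3*u**3 - 2*u**2*v - 2*v**3.
The quadratic part v**2 is a perfect square, so there is a single (double) tangent line v = 0, i.e. y = -3. Restricting the cubic part to that line (v = 0) leaves -3*u**3 ≠ 0, so f is not divisible by v and the branch is v² ≈ 3*u**3 to lowest order — this is a cusp.
Classification: cusp.


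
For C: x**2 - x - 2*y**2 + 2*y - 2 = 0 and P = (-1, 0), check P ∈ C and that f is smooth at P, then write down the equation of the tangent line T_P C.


Tangent line at P: -3*x + 2*y - 3 = 0.

Step 1: f(-1, 0) = 0, so P lies on C.
Step 2: partial derivatives
  f_x(x, y) = 2*x - 1, f_y(x, y) = 2 - 4*y.
  f_x(P) = -3, f_y(P) = 2 (gradient nonzero, so P is smooth).
Step 3: tangent line at P: -3·(x − -1) + 2·(y − 0) = 0.
Expanding: -3*x + 2*y - 3 = 0.


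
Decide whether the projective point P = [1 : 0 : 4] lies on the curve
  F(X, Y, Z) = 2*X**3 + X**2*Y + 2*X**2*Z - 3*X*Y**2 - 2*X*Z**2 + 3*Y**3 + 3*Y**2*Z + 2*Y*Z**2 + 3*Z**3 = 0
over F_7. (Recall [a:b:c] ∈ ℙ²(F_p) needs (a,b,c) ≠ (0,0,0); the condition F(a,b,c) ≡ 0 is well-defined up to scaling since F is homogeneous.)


F(1,0,4) ≡ 2 (mod 7); P is NOT on the curve.

Evaluate F(1, 0, 4) term-by-term (mod 7).
  2*X**3 ↦ 2·1·1·1 = 2
  X**2*Y ↦ 1·1·0·1 = 0
  2*X**2*Z ↦ 2·1·1·4 = 8
  -3*X*Y**2 ↦ -3·1·0·1 = 0
  -2*X*Z**2 ↦ -2·1·1·16 = -32
  3*Y**3 ↦ 3·1·0·1 = 0
  3*Y**2*Z ↦ 3·1·0·4 = 0
  2*Y*Z**2 ↦ 2·1·0·16 = 0
  3*Z**3 ↦ 3·1·1·64 = 192
Sum: F(1, 0, 4) = (2) + (0) + (8) + (0) + (-32) + (0) + (0) + (0) + (192) = 170.
Reducing mod 7: 170 ≡ 2 (mod 7).
Since F(a, b, c) ≡ 2 ≠ 0 (mod 7), P does NOT lie on the curve.


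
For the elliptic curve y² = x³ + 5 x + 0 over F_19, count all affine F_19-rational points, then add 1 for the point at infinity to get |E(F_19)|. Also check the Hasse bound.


Affine points = {(0, 0), (1, 5), (1, 14), (3, 2), (3, 17), (5, 6), (5, 13), (7, 6), (7, 13), (8, 1), (8, 18), (10, 9), (10, 10), (13, 1), (13, 18), (15, 7), (15, 12), (17, 1), (17, 18)}; affine count = 19; |E(F_19)| = 20.

Discriminant check: Δ ∝ 4a³ + 27b² = 4·5³ + 27·0² = 4·125 + 27·0 ≡ 6 (mod 19). Nonzero ⇒ E is nonsingular.
For each x ∈ F_19, compute rhs = x³ + 5·x + 0 mod 19, then count y ∈ F_19 with y² ≡ rhs.
  x = 0: rhs = 0, matching y values: 0 (1 points).
  x = 1: rhs = 6, matching y values: 5, 14 (2 points).
  x = 2: rhs = 18, matching y values: none (0 points).
  x = 3: rhs = 4, matching y values: 2, 17 (2 points).
  x = 4: rhs = 8, matching y values: none (0 points).
  x = 5: rhs = 17, matching y values: 6, 13 (2 points).
  x = 6: rhs = 18, matching y values: none (0 points).
  x = 7: rhs = 17, matching y values: 6, 13 (2 points).
  x = 8: rhs = 1, matching y values: 1, 18 (2 points).
  x = 9: rhs = 14, matching y values: none (0 points).
  x = 10: rhs = 5, matching y values: 9, 10 (2 points).
  x = 11: rhs = 18, matching y values: none (0 points).
  x = 12: rhs = 2, matching y values: none (0 points).
  x = 13: rhs = 1, matching y values: 1, 18 (2 points).
  x = 14: rhs = 2, matching y values: none (0 points).
  x = 15: rhs = 11, matching y values: 7, 12 (2 points).
  x = 16: rhs = 15, matching y values: none (0 points).
  x = 17: rhs = 1, matching y values: 1, 18 (2 points).
  x = 18: rhs = 13, matching y values: none (0 points).
Total affine count: 19.
Full point count |E(F_19)| = 19 + 1 = 20.
Hasse bound: |20 − (19+1)| = |0| = 0 ≤ 2√19 ≈ 8.7178 ✓.


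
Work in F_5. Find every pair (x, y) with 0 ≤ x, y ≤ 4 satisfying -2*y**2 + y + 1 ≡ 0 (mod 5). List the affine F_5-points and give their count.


Affine F_5-points: {(0, 1), (0, 2), (1, 1), (1, 2), (2, 1), (2, 2), (3, 1), (3, 2), (4, 1), (4, 2)}; count = 10.

For each of the 25 pairs (x, y) ∈ F_5², evaluate f(x, y) mod 5. Record the zeros.
  x = 0: [0↦1, 1↦0, 2↦0, 3↦1, 4↦3]  zeros at y ∈ {1, 2}
  x = 1: [0↦1, 1↦0, 2↦0, 3↦1, 4↦3]  zeros at y ∈ {1, 2}
  x = 2: [0↦1, 1↦0, 2↦0, 3↦1, 4↦3]  zeros at y ∈ {1, 2}
  x = 3: [0↦1, 1↦0, 2↦0, 3↦1, 4↦3]  zeros at y ∈ {1, 2}
  x = 4: [0↦1, 1↦0, 2↦0, 3↦1, 4↦3]  zeros at y ∈ {1, 2}
Collecting zeros: affine points = {(0, 1), (0, 2), (1, 1), (1, 2), (2, 1), (2, 2), (3, 1), (3, 2), (4, 1), (4, 2)}.
Total count |C(F_5)_aff| = 10.


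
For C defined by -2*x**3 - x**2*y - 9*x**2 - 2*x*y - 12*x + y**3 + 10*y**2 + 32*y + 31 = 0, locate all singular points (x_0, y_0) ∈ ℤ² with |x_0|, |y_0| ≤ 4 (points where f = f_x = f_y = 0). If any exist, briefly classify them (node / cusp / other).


Singular points: {(-1, -3)}; classification: cusp.

Compute partial derivatives:
  f_x = -6*x**2 - 2*x*y - 18*x - 2*y - 12.
  f_y = -x**2 - 2*x + 3*y**2 + 20*y + 32.
Scan x_0 ∈ {−4, ..., 4}. For each x_0, f_y(x_0, y) is a polynomial in y; find its integer roots y ∈ {−4, ..., 4}, then test f_x and f at those candidates.
  x = -4: f_y(-4, y) = 3*y**2 + 20*y + 24; no integer root y with |y| ≤ 4.
  x = -3: f_y(-3, y) = 3*y**2 + 20*y + 29; no integer root y with |y| ≤ 4.
  x = -2: f_y(-2, y) = 3*y**2 + 20*y + 32; vanishes at y ∈ {-4}. (-2, -4): f_x = -8 ≠ 0.
  x = -1: f_y(-1, y) = 3*y**2 + 20*y + 33; vanishes at y ∈ {-3}. (-1, -3): f_x = 0, f = 0 — SINGULAR.
  x = 0: f_y(0, y) = 3*y**2 + 20*y + 32; vanishes at y ∈ {-4}. (0, -4): f_x = -4 ≠ 0.
  x = 1: f_y(1, y) = 3*y**2 + 20*y + 29; no integer root y with |y| ≤ 4.
  x = 2: f_y(2, y) = 3*y**2 + 20*y + 24; no integer root y with |y| ≤ 4.
  x = 3: f_y(3, y) = 3*y**2 + 20*y + 17; vanishes at y ∈ {-1}. (3, -1): f_x = -112 ≠ 0.
  x = 4: f_y(4, y) = 3*y**2 + 20*y + 8; no integer root y with |y| ≤ 4.
Only singular point on the grid: (-1, -3).
Classify: substitute x = -1 + u, y = -3 + v and expand: f = -2*u**3 - u**2*v + v**3 + v**2.
No constant or linear terms (consistent with a singular point). Quadratic part: v**2. Cubic part: -2*u**3 - u**2*v + v**3.
The quadratic part v**2 is a perfect square, so there is a single (double) tangent line v = 0, i.e. y = -3. Restricting the cubic part to that line (v = 0) leaves -2*u**3 ≠ 0, so f is not divisible by v and the branch is v² ≈ 2*u**3 to lowest order — this is a cusp.
Classification: cusp.


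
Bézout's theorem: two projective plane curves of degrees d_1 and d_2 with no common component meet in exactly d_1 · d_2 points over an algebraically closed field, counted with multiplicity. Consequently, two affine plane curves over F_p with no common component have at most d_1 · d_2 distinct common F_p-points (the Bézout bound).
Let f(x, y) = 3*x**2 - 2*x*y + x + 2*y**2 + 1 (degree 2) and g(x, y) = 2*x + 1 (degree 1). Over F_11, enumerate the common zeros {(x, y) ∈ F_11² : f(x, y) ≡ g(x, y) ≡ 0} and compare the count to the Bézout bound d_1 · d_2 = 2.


Common zeros: ∅; count = 0; Bézout bound = 2.

deg(f) = 2, deg(g) = 1, so Bézout bound = 2.
Scan x ∈ F_11. For each x, list the y ∈ F_11 with f(x, y) ≡ 0 and those with g(x, y) ≡ 0 (mod 11); the common zeros in that column are the intersection.
  x = 0: f ≡ 0 at y ∈ {4, 7}; g ≡ 0 at y ∈ ∅; common: ∅.
  x = 1: f ≡ 0 at y ∈ ∅; g ≡ 0 at y ∈ ∅; common: ∅.
  x = 2: f ≡ 0 at y ∈ ∅; g ≡ 0 at y ∈ ∅; common: ∅.
  x = 3: f ≡ 0 at y ∈ ∅; g ≡ 0 at y ∈ ∅; common: ∅.
  x = 4: f ≡ 0 at y ∈ {6, 9}; g ≡ 0 at y ∈ ∅; common: ∅.
  x = 5: f ≡ 0 at y ∈ ∅; g ≡ 0 at y ∈ {0, 1, 2, 3, 4, 5, 6, 7, 8, 9, 10}; common: ∅.
  x = 6: f ≡ 0 at y ∈ {2, 4}; g ≡ 0 at y ∈ ∅; common: ∅.
  x = 7: f ≡ 0 at y ∈ {1, 6}; g ≡ 0 at y ∈ ∅; common: ∅.
  x = 8: f ≡ 0 at y ∈ {1, 7}; g ≡ 0 at y ∈ ∅; common: ∅.
  x = 9: f ≡ 0 at y ∈ {0, 9}; g ≡ 0 at y ∈ ∅; common: ∅.
  x = 10: f ≡ 0 at y ∈ ∅; g ≡ 0 at y ∈ ∅; common: ∅.
Collecting: common zeros = ∅, so the count is 0.
Comparison with the Bézout bound: 0 ≤ 2 = deg(f)·deg(g), as expected for curves with no common component (the affine F_11-count falls short of the bound because intersections may lie at infinity, over extension fields, or carry multiplicity).


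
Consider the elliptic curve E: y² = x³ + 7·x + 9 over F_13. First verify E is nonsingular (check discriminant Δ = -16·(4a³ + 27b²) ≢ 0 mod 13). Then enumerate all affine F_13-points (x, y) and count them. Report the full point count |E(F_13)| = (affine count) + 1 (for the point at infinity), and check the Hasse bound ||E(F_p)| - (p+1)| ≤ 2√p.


Affine points = {(0, 3), (0, 10), (1, 2), (1, 11), (4, 6), (4, 7), (5, 0), (10, 0), (11, 0), (12, 1), (12, 12)}; affine count = 11; |E(F_13)| = 12.

Discriminant check: Δ ∝ 4a³ + 27b² = 4·7³ + 27·9² = 4·343 + 27·81 ≡ 10 (mod 13). Nonzero ⇒ E is nonsingular.
For each x ∈ F_13, compute rhs = x³ + 7·x + 9 mod 13, then count y ∈ F_13 with y² ≡ rhs.
  x = 0: rhs = 9, matching y values: 3, 10 (2 points).
  x = 1: rhs = 4, matching y values: 2, 11 (2 points).
  x = 2: rhs = 5, matching y values: none (0 points).
  x = 3: rhs = 5, matching y values: none (0 points).
  x = 4: rhs = 10, matching y values: 6, 7 (2 points).
  x = 5: rhs = 0, matching y values: 0 (1 points).
  x = 6: rhs = 7, matching y values: none (0 points).
  x = 7: rhs = 11, matching y values: none (0 points).
  x = 8: rhs = 5, matching y values: none (0 points).
  x = 9: rhs = 8, matching y values: none (0 points).
  x = 10: rhs = 0, matching y values: 0 (1 points).
  x = 11: rhs = 0, matching y values: 0 (1 points).
  x = 12: rhs = 1, matching y values: 1, 12 (2 points).
Total affine count: 11.
Full point count |E(F_13)| = 11 + 1 = 12.
Hasse bound: |12 − (13+1)| = |-2| = 2 ≤ 2√13 ≈ 7.2111 ✓.


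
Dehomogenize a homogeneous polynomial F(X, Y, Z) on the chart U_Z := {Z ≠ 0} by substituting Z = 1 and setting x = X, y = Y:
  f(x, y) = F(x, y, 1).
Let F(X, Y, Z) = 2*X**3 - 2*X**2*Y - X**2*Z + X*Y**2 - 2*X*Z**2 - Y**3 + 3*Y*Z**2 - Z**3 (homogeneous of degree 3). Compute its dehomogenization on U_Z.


f(x, y) = 2*x**3 - 2*x**2*y - x**2 + x*y**2 - 2*x - y**3 + 3*y - 1

On U_Z we set Z = 1. Each monomial c·X^i·Y^j·Z^k in F becomes c·x^i·y^j·1^k = c·x^i·y^j.
Substituting Z = 1: F(X, Y, 1) = 2*x**3 - 2*x**2*y - x**2 + x*y**2 - 2*x - y**3 + 3*y - 1.
Note: deg(f) ≤ deg(F) = 3; strict inequality happens when F is divisible by Z (lost terms).


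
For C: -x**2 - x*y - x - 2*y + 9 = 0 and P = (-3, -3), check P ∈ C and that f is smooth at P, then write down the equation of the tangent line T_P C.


Tangent line at P: 8*x + y + 27 = 0.

Step 1: f(-3, -3) = 0, so P lies on C.
Step 2: partial derivatives
  f_x(x, y) = -2*x - y - 1, f_y(x, y) = -x - 2.
  f_x(P) = 8, f_y(P) = 1 (gradient nonzero, so P is smooth).
Step 3: tangent line at P: 8·(x − -3) + 1·(y − -3) = 0.
Expanding: 8*x + y + 27 = 0.


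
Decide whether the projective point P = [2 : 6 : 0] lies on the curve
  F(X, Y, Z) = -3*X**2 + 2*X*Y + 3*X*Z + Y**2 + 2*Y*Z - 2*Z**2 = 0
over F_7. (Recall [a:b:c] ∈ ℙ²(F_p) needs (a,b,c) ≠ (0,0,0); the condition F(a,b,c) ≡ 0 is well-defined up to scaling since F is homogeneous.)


F(2,6,0) ≡ 6 (mod 7); P is NOT on the curve.

Evaluate F(2, 6, 0) term-by-term (mod 7).
  -3*X**2 ↦ -3·4·1·1 = -12
  2*X*Y ↦ 2·2·6·1 = 24
  3*X*Z ↦ 3·2·1·0 = 0
  Y**2 ↦ 1·1·36·1 = 36
  2*Y*Z ↦ 2·1·6·0 = 0
  -2*Z**2 ↦ -2·1·1·0 = 0
Sum: F(2, 6, 0) = (-12) + (24) + (0) + (36) + (0) + (0) = 48.
Reducing mod 7: 48 ≡ 6 (mod 7).
Since F(a, b, c) ≡ 6 ≠ 0 (mod 7), P does NOT lie on the curve.


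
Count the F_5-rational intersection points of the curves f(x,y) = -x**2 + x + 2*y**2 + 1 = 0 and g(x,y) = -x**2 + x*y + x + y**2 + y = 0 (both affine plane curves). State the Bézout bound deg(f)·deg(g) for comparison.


Common zeros: ∅; count = 0; Bézout bound = 4.

deg(f) = 2, deg(g) = 2, so Bézout bound = 4.
Scan x ∈ F_5. For each x, list the y ∈ F_5 with f(x, y) ≡ 0 and those with g(x, y) ≡ 0 (mod 5); the common zeros in that column are the intersection.
  x = 0: f ≡ 0 at y ∈ ∅; g ≡ 0 at y ∈ {0, 4}; common: ∅.
  x = 1: f ≡ 0 at y ∈ ∅; g ≡ 0 at y ∈ {0, 3}; common: ∅.
  x = 2: f ≡ 0 at y ∈ ∅; g ≡ 0 at y ∈ ∅; common: ∅.
  x = 3: f ≡ 0 at y ∈ {0}; g ≡ 0 at y ∈ {3}; common: ∅.
  x = 4: f ≡ 0 at y ∈ ∅; g ≡ 0 at y ∈ ∅; common: ∅.
Collecting: common zeros = ∅, so the count is 0.
Comparison with the Bézout bound: 0 ≤ 4 = deg(f)·deg(g), as expected for curves with no common component (the affine F_5-count falls short of the bound because intersections may lie at infinity, over extension fields, or carry multiplicity).


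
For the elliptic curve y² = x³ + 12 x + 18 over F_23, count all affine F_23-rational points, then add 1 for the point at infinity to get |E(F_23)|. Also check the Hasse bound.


Affine points = {(0, 8), (0, 15), (1, 10), (1, 13), (2, 2), (2, 21), (3, 9), (3, 14), (7, 10), (7, 13), (9, 2), (9, 21), (11, 3), (11, 20), (12, 2), (12, 21), (13, 5), (13, 18), (14, 3), (14, 20), (15, 10), (15, 13), (17, 11), (17, 12), (20, 1), (20, 22), (21, 3), (21, 20)}; affine count = 28; |E(F_23)| = 29.

Discriminant check: Δ ∝ 4a³ + 27b² = 4·12³ + 27·18² = 4·1728 + 27·324 ≡ 20 (mod 23). Nonzero ⇒ E is nonsingular.
For each x ∈ F_23, compute rhs = x³ + 12·x + 18 mod 23, then count y ∈ F_23 with y² ≡ rhs.
  x = 0: rhs = 18, matching y values: 8, 15 (2 points).
  x = 1: rhs = 8, matching y values: 10, 13 (2 points).
  x = 2: rhs = 4, matching y values: 2, 21 (2 points).
  x = 3: rhs = 12, matching y values: 9, 14 (2 points).
  x = 4: rhs = 15, matching y values: none (0 points).
  x = 5: rhs = 19, matching y values: none (0 points).
  x = 6: rhs = 7, matching y values: none (0 points).
  x = 7: rhs = 8, matching y values: 10, 13 (2 points).
  x = 8: rhs = 5, matching y values: none (0 points).
  x = 9: rhs = 4, matching y values: 2, 21 (2 points).
  x = 10: rhs = 11, matching y values: none (0 points).
  x = 11: rhs = 9, matching y values: 3, 20 (2 points).
  x = 12: rhs = 4, matching y values: 2, 21 (2 points).
  x = 13: rhs = 2, matching y values: 5, 18 (2 points).
  x = 14: rhs = 9, matching y values: 3, 20 (2 points).
  x = 15: rhs = 8, matching y values: 10, 13 (2 points).
  x = 16: rhs = 5, matching y values: none (0 points).
  x = 17: rhs = 6, matching y values: 11, 12 (2 points).
  x = 18: rhs = 17, matching y values: none (0 points).
  x = 19: rhs = 21, matching y values: none (0 points).
  x = 20: rhs = 1, matching y values: 1, 22 (2 points).
  x = 21: rhs = 9, matching y values: 3, 20 (2 points).
  x = 22: rhs = 5, matching y values: none (0 points).
Total affine count: 28.
Full point count |E(F_23)| = 28 + 1 = 29.
Hasse bound: |29 − (23+1)| = |5| = 5 ≤ 2√23 ≈ 9.5917 ✓.


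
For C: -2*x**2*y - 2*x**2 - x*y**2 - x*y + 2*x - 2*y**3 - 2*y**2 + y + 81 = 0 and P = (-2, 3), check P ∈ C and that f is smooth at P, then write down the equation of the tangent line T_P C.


Tangent line at P: 22*x - 59*y + 221 = 0.

Step 1: f(-2, 3) = 0, so P lies on C.
Step 2: partial derivatives
  f_x(x, y) = -4*x*y - 4*x - y**2 - y + 2, f_y(x, y) = -2*x**2 - 2*x*y - x - 6*y**2 - 4*y + 1.
  f_x(P) = 22, f_y(P) = -59 (gradient nonzero, so P is smooth).
Step 3: tangent line at P: 22·(x − -2) + -59·(y − 3) = 0.
Expanding: 22*x - 59*y + 221 = 0.


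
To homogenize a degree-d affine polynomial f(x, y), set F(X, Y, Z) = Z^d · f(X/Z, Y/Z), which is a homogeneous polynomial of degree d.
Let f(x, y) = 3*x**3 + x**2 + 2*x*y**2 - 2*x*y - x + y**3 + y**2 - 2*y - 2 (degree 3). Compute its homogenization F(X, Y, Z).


F(X, Y, Z) = 3*X**3 + X**2*Z + 2*X*Y**2 - 2*X*Y*Z - X*Z**2 + Y**3 + Y**2*Z - 2*Y*Z**2 - 2*Z**3

deg(f) = 3.
Substitute x = X/Z, y = Y/Z into f, then multiply by Z^3.
  monomial 3·x^3·y^0 ↦ 3·X^3·Y^0·Z^0.
  monomial 1·x^2·y^0 ↦ 1·X^2·Y^0·Z^1.
  monomial 2·x^1·y^2 ↦ 2·X^1·Y^2·Z^0.
  monomial -2·x^1·y^1 ↦ -2·X^1·Y^1·Z^1.
  monomial -1·x^1·y^0 ↦ -1·X^1·Y^0·Z^2.
  monomial 1·x^0·y^3 ↦ 1·X^0·Y^3·Z^0.
  monomial 1·x^0·y^2 ↦ 1·X^0·Y^2·Z^1.
  monomial -2·x^0·y^1 ↦ -2·X^0·Y^1·Z^2.
  monomial -2·x^0·y^0 ↦ -2·X^0·Y^0·Z^3.
Collecting: F(X, Y, Z) = 3*X**3 + X**2*Z + 2*X*Y**2 - 2*X*Y*Z - X*Z**2 + Y**3 + Y**2*Z - 2*Y*Z**2 - 2*Z**3.


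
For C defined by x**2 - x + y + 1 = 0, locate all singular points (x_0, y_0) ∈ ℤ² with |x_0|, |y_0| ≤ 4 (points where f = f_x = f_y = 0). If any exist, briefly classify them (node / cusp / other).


No singular points in the scanned grid; C is smooth there.

Compute partial derivatives:
  f_x = 2*x - 1.
  f_y = 1.
f_y = 1 is a nonzero constant, so f_y never vanishes: no point (x, y) can satisfy f = f_x = f_y = 0. In particular no (x, y) ∈ {−4, ..., 4}² is singular; the curve is smooth.


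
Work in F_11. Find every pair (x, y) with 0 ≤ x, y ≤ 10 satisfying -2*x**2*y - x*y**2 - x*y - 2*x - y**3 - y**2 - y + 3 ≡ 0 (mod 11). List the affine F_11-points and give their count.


Affine F_11-points: {(0, 1), (0, 2), (0, 7), (1, 8), (2, 3), (3, 3), (3, 6), (3, 9), (4, 4), (4, 5), (4, 8), (5, 10), (6, 5), (7, 0), (7, 4), (7, 10), (8, 6), (9, 1), (9, 2), (9, 9), (10, 7)}; count = 21.

For each of the 121 pairs (x, y) ∈ F_11², evaluate f(x, y) mod 11. Record the zeros.
  x = 0: [0↦3, 1↦0, 2↦0, 3↦8, 4↦7, 5↦2, 6↦9, 7↦0, 8↦2, 9↦9, 10↦4]  zeros at y ∈ {1, 2, 7}
  x = 1: [0↦1, 1↦5, 2↦10, 3↦10, 4↦10, 5↦4, 6↦8, 7↦5, 8↦0, 9↦9, 10↦4]  zeros at y ∈ {8}
  x = 2: [0↦10, 1↦6, 2↦1, 3↦0, 4↦8, 5↦8, 6↦5, 7↦4, 8↦10, 9↦6, 10↦8]  zeros at y ∈ {3}
  x = 3: [0↦8, 1↦3, 2↦6, 3↦0, 4↦1, 5↦3, 6↦0, 7↦8, 8↦10, 9↦0, 10↦5]  zeros at y ∈ {3, 6, 9}
  x = 4: [0↦6, 1↦7, 2↦3, 3↦10, 4↦0, 5↦0, 6↦4, 7↦6, 8↦0, 9↦2, 10↦6]  zeros at y ∈ {4, 5, 8}
  x = 5: [0↦4, 1↦7, 2↦3, 3↦8, 4↦5, 5↦10, 6↦6, 7↦9, 8↦2, 9↦1, 10↦0]  zeros at y ∈ {10}
  x = 6: [0↦2, 1↦3, 2↦6, 3↦5, 4↦5, 5↦0, 6↦6, 7↦6, 8↦5, 9↦8, 10↦9]  zeros at y ∈ {5}
  x = 7: [0↦0, 1↦6, 2↦1, 3↦1, 4↦0, 5↦3, 6↦4, 7↦8, 8↦9, 9↦1, 10↦0]  zeros at y ∈ {0, 4, 10}
  x = 8: [0↦9, 1↦5, 2↦10, 3↦7, 4↦1, 5↦8, 6↦0, 7↦4, 8↦3, 9↦2, 10↦6]  zeros at y ∈ {6}
  x = 9: [0↦7, 1↦0, 2↦0, 3↦1, 4↦8, 5↦4, 6↦5, 7↦5, 8↦9, 9↦0, 10↦5]  zeros at y ∈ {1, 2, 9}
  x = 10: [0↦5, 1↦2, 2↦4, 3↦5, 4↦10, 5↦2, 6↦8, 7↦0, 8↦5, 9↦6, 10↦8]  zeros at y ∈ {7}
Collecting zeros: affine points = {(0, 1), (0, 2), (0, 7), (1, 8), (2, 3), (3, 3), (3, 6), (3, 9), (4, 4), (4, 5), (4, 8), (5, 10), (6, 5), (7, 0), (7, 4), (7, 10), (8, 6), (9, 1), (9, 2), (9, 9), (10, 7)}.
Total count |C(F_11)_aff| = 21.


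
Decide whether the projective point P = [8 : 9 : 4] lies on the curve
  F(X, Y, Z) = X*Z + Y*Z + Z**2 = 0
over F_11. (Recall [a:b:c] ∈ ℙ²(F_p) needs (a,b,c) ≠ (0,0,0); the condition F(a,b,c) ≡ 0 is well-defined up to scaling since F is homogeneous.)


F(8,9,4) ≡ 7 (mod 11); P is NOT on the curve.

Evaluate F(8, 9, 4) term-by-term (mod 11).
  X*Z ↦ 1·8·1·4 = 32
  Y*Z ↦ 1·1·9·4 = 36
  Z**2 ↦ 1·1·1·16 = 16
Sum: F(8, 9, 4) = (32) + (36) + (16) = 84.
Reducing mod 11: 84 ≡ 7 (mod 11).
Since F(a, b, c) ≡ 7 ≠ 0 (mod 11), P does NOT lie on the curve.


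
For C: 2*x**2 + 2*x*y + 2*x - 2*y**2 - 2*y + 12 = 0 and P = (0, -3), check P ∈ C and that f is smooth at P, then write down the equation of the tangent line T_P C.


Tangent line at P: -4*x + 10*y + 30 = 0.

Step 1: f(0, -3) = 0, so P lies on C.
Step 2: partial derivatives
  f_x(x, y) = 4*x + 2*y + 2, f_y(x, y) = 2*x - 4*y - 2.
  f_x(P) = -4, f_y(P) = 10 (gradient nonzero, so P is smooth).
Step 3: tangent line at P: -4·(x − 0) + 10·(y − -3) = 0.
Expanding: -4*x + 10*y + 30 = 0.


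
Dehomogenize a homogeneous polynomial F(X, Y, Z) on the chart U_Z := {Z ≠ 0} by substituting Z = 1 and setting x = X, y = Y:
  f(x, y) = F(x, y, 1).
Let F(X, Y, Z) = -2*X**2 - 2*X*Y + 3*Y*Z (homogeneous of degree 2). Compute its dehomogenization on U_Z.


f(x, y) = -2*x**2 - 2*x*y + 3*y

On U_Z we set Z = 1. Each monomial c·X^i·Y^j·Z^k in F becomes c·x^i·y^j·1^k = c·x^i·y^j.
Substituting Z = 1: F(X, Y, 1) = -2*x**2 - 2*x*y + 3*y.
Note: deg(f) ≤ deg(F) = 2; strict inequality happens when F is divisible by Z (lost terms).


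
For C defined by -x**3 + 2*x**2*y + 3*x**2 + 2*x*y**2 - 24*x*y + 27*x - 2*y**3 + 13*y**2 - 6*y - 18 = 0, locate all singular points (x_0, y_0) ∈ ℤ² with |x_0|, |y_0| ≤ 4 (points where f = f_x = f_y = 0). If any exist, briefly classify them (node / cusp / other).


Singular points: {(3, 3)}; classification: cusp.

Compute partial derivatives:
  f_x = -3*x**2 + 4*x*y + 6*x + 2*y**2 - 24*y + 27.
  f_y = 2*x**2 + 4*x*y - 24*x - 6*y**2 + 26*y - 6.
Scan x_0 ∈ {−4, ..., 4}. For each x_0, f_y(x_0, y) is a polynomial in y; find its integer roots y ∈ {−4, ..., 4}, then test f_x and f at those candidates.
  x = -4: f_y(-4, y) = -6*y**2 + 10*y + 122; no integer root y with |y| ≤ 4.
  x = -3: f_y(-3, y) = -6*y**2 + 14*y + 84; no integer root y with |y| ≤ 4.
  x = -2: f_y(-2, y) = -6*y**2 + 18*y + 50; no integer root y with |y| ≤ 4.
  x = -1: f_y(-1, y) = -6*y**2 + 22*y + 20; no integer root y with |y| ≤ 4.
  x = 0: f_y(0, y) = -6*y**2 + 26*y - 6; no integer root y with |y| ≤ 4.
  x = 1: f_y(1, y) = -6*y**2 + 30*y - 28; no integer root y with |y| ≤ 4.
  x = 2: f_y(2, y) = -6*y**2 + 34*y - 46; no integer root y with |y| ≤ 4.
  x = 3: f_y(3, y) = -6*y**2 + 38*y - 60; vanishes at y ∈ {3}. (3, 3): f_x = 0, f = 0 — SINGULAR.
  x = 4: f_y(4, y) = -6*y**2 + 42*y - 70; no integer root y with |y| ≤ 4.
Only singular point on the grid: (3, 3).
Classify: substitute x = 3 + u, y = 3 + v and expand: f = -u**3 + 2*u**2*v + 2*u*v**2 - 2*v**3 + v**2.
No constant or linear terms (consistent with a singular point). Quadratic part: v**2. Cubic part: -u**3 + 2*u**2*v + 2*u*v**2 - 2*v**3.
The quadratic part v**2 is a perfect square, so there is a single (double) tangent line v = 0, i.e. y = 3. Restricting the cubic part to that line (v = 0) leaves -u**3 ≠ 0, so f is not divisible by v and the branch is v² ≈ u**3 to lowest order — this is a cusp.
Classification: cusp.


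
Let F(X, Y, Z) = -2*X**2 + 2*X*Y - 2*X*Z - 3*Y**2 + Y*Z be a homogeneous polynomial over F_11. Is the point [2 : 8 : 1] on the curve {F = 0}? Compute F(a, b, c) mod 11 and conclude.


F(2,8,1) ≡ 1 (mod 11); P is NOT on the curve.

Evaluate F(2, 8, 1) term-by-term (mod 11).
  -2*X**2 ↦ -2·4·1·1 = -8
  2*X*Y ↦ 2·2·8·1 = 32
  -2*X*Z ↦ -2·2·1·1 = -4
  -3*Y**2 ↦ -3·1·64·1 = -192
  Y*Z ↦ 1·1·8·1 = 8
Sum: F(2, 8, 1) = (-8) + (32) + (-4) + (-192) + (8) = -164.
Reducing mod 11: -164 ≡ 1 (mod 11).
Since F(a, b, c) ≡ 1 ≠ 0 (mod 11), P does NOT lie on the curve.


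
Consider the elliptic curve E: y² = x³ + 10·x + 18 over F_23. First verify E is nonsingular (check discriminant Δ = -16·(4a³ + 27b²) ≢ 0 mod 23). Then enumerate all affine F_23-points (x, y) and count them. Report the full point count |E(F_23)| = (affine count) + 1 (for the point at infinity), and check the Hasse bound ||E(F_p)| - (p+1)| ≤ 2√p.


Affine points = {(0, 8), (0, 15), (1, 11), (1, 12), (2, 0), (3, 11), (3, 12), (5, 3), (5, 20), (6, 8), (6, 15), (8, 9), (8, 14), (9, 3), (9, 20), (12, 7), (12, 16), (14, 2), (14, 21), (15, 1), (15, 22), (17, 8), (17, 15), (18, 2), (18, 21), (19, 11), (19, 12), (21, 6), (21, 17)}; affine count = 29; |E(F_23)| = 30.

Discriminant check: Δ ∝ 4a³ + 27b² = 4·10³ + 27·18² = 4·1000 + 27·324 ≡ 6 (mod 23). Nonzero ⇒ E is nonsingular.
For each x ∈ F_23, compute rhs = x³ + 10·x + 18 mod 23, then count y ∈ F_23 with y² ≡ rhs.
  x = 0: rhs = 18, matching y values: 8, 15 (2 points).
  x = 1: rhs = 6, matching y values: 11, 12 (2 points).
  x = 2: rhs = 0, matching y values: 0 (1 points).
  x = 3: rhs = 6, matching y values: 11, 12 (2 points).
  x = 4: rhs = 7, matching y values: none (0 points).
  x = 5: rhs = 9, matching y values: 3, 20 (2 points).
  x = 6: rhs = 18, matching y values: 8, 15 (2 points).
  x = 7: rhs = 17, matching y values: none (0 points).
  x = 8: rhs = 12, matching y values: 9, 14 (2 points).
  x = 9: rhs = 9, matching y values: 3, 20 (2 points).
  x = 10: rhs = 14, matching y values: none (0 points).
  x = 11: rhs = 10, matching y values: none (0 points).
  x = 12: rhs = 3, matching y values: 7, 16 (2 points).
  x = 13: rhs = 22, matching y values: none (0 points).
  x = 14: rhs = 4, matching y values: 2, 21 (2 points).
  x = 15: rhs = 1, matching y values: 1, 22 (2 points).
  x = 16: rhs = 19, matching y values: none (0 points).
  x = 17: rhs = 18, matching y values: 8, 15 (2 points).
  x = 18: rhs = 4, matching y values: 2, 21 (2 points).
  x = 19: rhs = 6, matching y values: 11, 12 (2 points).
  x = 20: rhs = 7, matching y values: none (0 points).
  x = 21: rhs = 13, matching y values: 6, 17 (2 points).
  x = 22: rhs = 7, matching y values: none (0 points).
Total affine count: 29.
Full point count |E(F_23)| = 29 + 1 = 30.
Hasse bound: |30 − (23+1)| = |6| = 6 ≤ 2√23 ≈ 9.5917 ✓.


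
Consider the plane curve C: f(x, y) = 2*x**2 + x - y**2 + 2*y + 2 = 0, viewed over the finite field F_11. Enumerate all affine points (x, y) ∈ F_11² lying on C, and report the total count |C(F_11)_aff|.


Affine F_11-points: {(0, 6), (0, 7), (5, 6), (5, 7), (6, 3), (6, 10), (7, 4), (7, 9), (9, 4), (9, 9), (10, 3), (10, 10)}; count = 12.

For each of the 121 pairs (x, y) ∈ F_11², evaluate f(x, y) mod 11. Record the zeros.
  x = 0: [0↦2, 1↦3, 2↦2, 3↦10, 4↦5, 5↦9, 6↦0, 7↦0, 8↦9, 9↦5, 10↦10]  zeros at y ∈ {6, 7}
  x = 1: [0↦5, 1↦6, 2↦5, 3↦2, 4↦8, 5↦1, 6↦3, 7↦3, 8↦1, 9↦8, 10↦2]  zeros at y ∈ ∅
  x = 2: [0↦1, 1↦2, 2↦1, 3↦9, 4↦4, 5↦8, 6↦10, 7↦10, 8↦8, 9↦4, 10↦9]  zeros at y ∈ ∅
  x = 3: [0↦1, 1↦2, 2↦1, 3↦9, 4↦4, 5↦8, 6↦10, 7↦10, 8↦8, 9↦4, 10↦9]  zeros at y ∈ ∅
  x = 4: [0↦5, 1↦6, 2↦5, 3↦2, 4↦8, 5↦1, 6↦3, 7↦3, 8↦1, 9↦8, 10↦2]  zeros at y ∈ ∅
  x = 5: [0↦2, 1↦3, 2↦2, 3↦10, 4↦5, 5↦9, 6↦0, 7↦0, 8↦9, 9↦5, 10↦10]  zeros at y ∈ {6, 7}
  x = 6: [0↦3, 1↦4, 2↦3, 3↦0, 4↦6, 5↦10, 6↦1, 7↦1, 8↦10, 9↦6, 10↦0]  zeros at y ∈ {3, 10}
  x = 7: [0↦8, 1↦9, 2↦8, 3↦5, 4↦0, 5↦4, 6↦6, 7↦6, 8↦4, 9↦0, 10↦5]  zeros at y ∈ {4, 9}
  x = 8: [0↦6, 1↦7, 2↦6, 3↦3, 4↦9, 5↦2, 6↦4, 7↦4, 8↦2, 9↦9, 10↦3]  zeros at y ∈ ∅
  x = 9: [0↦8, 1↦9, 2↦8, 3↦5, 4↦0, 5↦4, 6↦6, 7↦6, 8↦4, 9↦0, 10↦5]  zeros at y ∈ {4, 9}
  x = 10: [0↦3, 1↦4, 2↦3, 3↦0, 4↦6, 5↦10, 6↦1, 7↦1, 8↦10, 9↦6, 10↦0]  zeros at y ∈ {3, 10}
Collecting zeros: affine points = {(0, 6), (0, 7), (5, 6), (5, 7), (6, 3), (6, 10), (7, 4), (7, 9), (9, 4), (9, 9), (10, 3), (10, 10)}.
Total count |C(F_11)_aff| = 12.


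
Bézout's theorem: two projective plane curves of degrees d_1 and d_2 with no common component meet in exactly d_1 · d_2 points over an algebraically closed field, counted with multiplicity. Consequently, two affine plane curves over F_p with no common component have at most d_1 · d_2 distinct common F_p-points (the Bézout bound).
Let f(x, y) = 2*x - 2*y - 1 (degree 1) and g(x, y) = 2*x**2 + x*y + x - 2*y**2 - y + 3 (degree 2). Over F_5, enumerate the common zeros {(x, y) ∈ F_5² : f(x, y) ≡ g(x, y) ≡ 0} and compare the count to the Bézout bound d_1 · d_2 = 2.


Common zeros: {(2, 4), (4, 1)}; count = 2; Bézout bound = 2.

deg(f) = 1, deg(g) = 2, so Bézout bound = 2.
Scan x ∈ F_5. For each x, list the y ∈ F_5 with f(x, y) ≡ 0 and those with g(x, y) ≡ 0 (mod 5); the common zeros in that column are the intersection.
  x = 0: f ≡ 0 at y ∈ {2}; g ≡ 0 at y ∈ {1}; common: ∅.
  x = 1: f ≡ 0 at y ∈ {3}; g ≡ 0 at y ∈ ∅; common: ∅.
  x = 2: f ≡ 0 at y ∈ {4}; g ≡ 0 at y ∈ {4}; common: {4}.
  x = 3: f ≡ 0 at y ∈ {0}; g ≡ 0 at y ∈ {2, 4}; common: ∅.
  x = 4: f ≡ 0 at y ∈ {1}; g ≡ 0 at y ∈ {1, 3}; common: {1}.
Collecting: common zeros = {(2, 4), (4, 1)}, so the count is 2.
Comparison with the Bézout bound: 2 ≤ 2 = deg(f)·deg(g), as expected for curves with no common component (the bound is attained).


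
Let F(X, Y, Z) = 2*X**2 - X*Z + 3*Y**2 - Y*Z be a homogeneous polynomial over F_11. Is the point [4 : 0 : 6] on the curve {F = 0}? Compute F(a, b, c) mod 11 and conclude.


F(4,0,6) ≡ 8 (mod 11); P is NOT on the curve.

Evaluate F(4, 0, 6) term-by-term (mod 11).
  2*X**2 ↦ 2·16·1·1 = 32
  -X*Z ↦ -1·4·1·6 = -24
  3*Y**2 ↦ 3·1·0·1 = 0
  -Y*Z ↦ -1·1·0·6 = 0
Sum: F(4, 0, 6) = (32) + (-24) + (0) + (0) = 8.
Reducing mod 11: 8 ≡ 8 (mod 11).
Since F(a, b, c) ≡ 8 ≠ 0 (mod 11), P does NOT lie on the curve.


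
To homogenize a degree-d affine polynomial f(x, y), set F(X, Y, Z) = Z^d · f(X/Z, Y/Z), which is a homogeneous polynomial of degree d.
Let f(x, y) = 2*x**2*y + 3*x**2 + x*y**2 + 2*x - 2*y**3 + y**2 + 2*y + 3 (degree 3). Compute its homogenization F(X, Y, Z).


F(X, Y, Z) = 2*X**2*Y + 3*X**2*Z + X*Y**2 + 2*X*Z**2 - 2*Y**3 + Y**2*Z + 2*Y*Z**2 + 3*Z**3

deg(f) = 3.
Substitute x = X/Z, y = Y/Z into f, then multiply by Z^3.
  monomial 2·x^2·y^1 ↦ 2·X^2·Y^1·Z^0.
  monomial 3·x^2·y^0 ↦ 3·X^2·Y^0·Z^1.
  monomial 1·x^1·y^2 ↦ 1·X^1·Y^2·Z^0.
  monomial 2·x^1·y^0 ↦ 2·X^1·Y^0·Z^2.
  monomial -2·x^0·y^3 ↦ -2·X^0·Y^3·Z^0.
  monomial 1·x^0·y^2 ↦ 1·X^0·Y^2·Z^1.
  monomial 2·x^0·y^1 ↦ 2·X^0·Y^1·Z^2.
  monomial 3·x^0·y^0 ↦ 3·X^0·Y^0·Z^3.
Collecting: F(X, Y, Z) = 2*X**2*Y + 3*X**2*Z + X*Y**2 + 2*X*Z**2 - 2*Y**3 + Y**2*Z + 2*Y*Z**2 + 3*Z**3.


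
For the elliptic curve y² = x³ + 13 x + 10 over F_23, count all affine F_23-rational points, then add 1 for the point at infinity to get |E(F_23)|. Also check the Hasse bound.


Affine points = {(1, 1), (1, 22), (5, 4), (5, 19), (10, 6), (10, 17), (11, 9), (11, 14), (12, 10), (12, 13), (16, 6), (16, 17), (18, 2), (18, 21), (19, 3), (19, 20), (20, 6), (20, 17)}; affine count = 18; |E(F_23)| = 19.

Discriminant check: Δ ∝ 4a³ + 27b² = 4·13³ + 27·10² = 4·2197 + 27·100 ≡ 11 (mod 23). Nonzero ⇒ E is nonsingular.
For each x ∈ F_23, compute rhs = x³ + 13·x + 10 mod 23, then count y ∈ F_23 with y² ≡ rhs.
  x = 0: rhs = 10, matching y values: none (0 points).
  x = 1: rhs = 1, matching y values: 1, 22 (2 points).
  x = 2: rhs = 21, matching y values: none (0 points).
  x = 3: rhs = 7, matching y values: none (0 points).
  x = 4: rhs = 11, matching y values: none (0 points).
  x = 5: rhs = 16, matching y values: 4, 19 (2 points).
  x = 6: rhs = 5, matching y values: none (0 points).
  x = 7: rhs = 7, matching y values: none (0 points).
  x = 8: rhs = 5, matching y values: none (0 points).
  x = 9: rhs = 5, matching y values: none (0 points).
  x = 10: rhs = 13, matching y values: 6, 17 (2 points).
  x = 11: rhs = 12, matching y values: 9, 14 (2 points).
  x = 12: rhs = 8, matching y values: 10, 13 (2 points).
  x = 13: rhs = 7, matching y values: none (0 points).
  x = 14: rhs = 15, matching y values: none (0 points).
  x = 15: rhs = 15, matching y values: none (0 points).
  x = 16: rhs = 13, matching y values: 6, 17 (2 points).
  x = 17: rhs = 15, matching y values: none (0 points).
  x = 18: rhs = 4, matching y values: 2, 21 (2 points).
  x = 19: rhs = 9, matching y values: 3, 20 (2 points).
  x = 20: rhs = 13, matching y values: 6, 17 (2 points).
  x = 21: rhs = 22, matching y values: none (0 points).
  x = 22: rhs = 19, matching y values: none (0 points).
Total affine count: 18.
Full point count |E(F_23)| = 18 + 1 = 19.
Hasse bound: |19 − (23+1)| = |-5| = 5 ≤ 2√23 ≈ 9.5917 ✓.


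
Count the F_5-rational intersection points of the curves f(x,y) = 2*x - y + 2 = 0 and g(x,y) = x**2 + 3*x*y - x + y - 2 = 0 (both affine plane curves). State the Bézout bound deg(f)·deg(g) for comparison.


Common zeros: {(0, 2), (4, 0)}; count = 2; Bézout bound = 2.

deg(f) = 1, deg(g) = 2, so Bézout bound = 2.
Scan x ∈ F_5. For each x, list the y ∈ F_5 with f(x, y) ≡ 0 and those with g(x, y) ≡ 0 (mod 5); the common zeros in that column are the intersection.
  x = 0: f ≡ 0 at y ∈ {2}; g ≡ 0 at y ∈ {2}; common: {2}.
  x = 1: f ≡ 0 at y ∈ {4}; g ≡ 0 at y ∈ {3}; common: ∅.
  x = 2: f ≡ 0 at y ∈ {1}; g ≡ 0 at y ∈ {0}; common: ∅.
  x = 3: f ≡ 0 at y ∈ {3}; g ≡ 0 at y ∈ ∅; common: ∅.
  x = 4: f ≡ 0 at y ∈ {0}; g ≡ 0 at y ∈ {0}; common: {0}.
Collecting: common zeros = {(0, 2), (4, 0)}, so the count is 2.
Comparison with the Bézout bound: 2 ≤ 2 = deg(f)·deg(g), as expected for curves with no common component (the bound is attained).


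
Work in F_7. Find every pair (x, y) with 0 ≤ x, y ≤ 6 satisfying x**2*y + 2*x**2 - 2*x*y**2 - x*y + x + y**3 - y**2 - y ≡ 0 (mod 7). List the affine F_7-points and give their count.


Affine F_7-points: {(0, 0), (1, 1), (1, 3), (1, 6), (2, 1), (2, 2), (3, 0), (3, 3), (3, 4), (4, 4), (5, 5), (6, 6)}; count = 12.

For each of the 49 pairs (x, y) ∈ F_7², evaluate f(x, y) mod 7. Record the zeros.
  x = 0: [0↦0, 1↦6, 2↦2, 3↦1, 4↦2, 5↦4, 6↦6]  zeros at y ∈ {0}
  x = 1: [0↦3, 1↦0, 2↦4, 3↦0, 4↦1, 5↦6, 6↦0]  zeros at y ∈ {1, 3, 6}
  x = 2: [0↦3, 1↦0, 2↦0, 3↦2, 4↦5, 5↦1, 6↦3]  zeros at y ∈ {1, 2}
  x = 3: [0↦0, 1↦6, 2↦4, 3↦0, 4↦0, 5↦3, 6↦1]  zeros at y ∈ {0, 3, 4}
  x = 4: [0↦1, 1↦4, 2↦2, 3↦1, 4↦0, 5↦5, 6↦1]  zeros at y ∈ {4}
  x = 5: [0↦6, 1↦1, 2↦1, 3↦5, 4↦5, 5↦0, 6↦3]  zeros at y ∈ {5}
  x = 6: [0↦1, 1↦4, 2↦1, 3↦5, 4↦1, 5↦2, 6↦0]  zeros at y ∈ {6}
Collecting zeros: affine points = {(0, 0), (1, 1), (1, 3), (1, 6), (2, 1), (2, 2), (3, 0), (3, 3), (3, 4), (4, 4), (5, 5), (6, 6)}.
Total count |C(F_7)_aff| = 12.
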